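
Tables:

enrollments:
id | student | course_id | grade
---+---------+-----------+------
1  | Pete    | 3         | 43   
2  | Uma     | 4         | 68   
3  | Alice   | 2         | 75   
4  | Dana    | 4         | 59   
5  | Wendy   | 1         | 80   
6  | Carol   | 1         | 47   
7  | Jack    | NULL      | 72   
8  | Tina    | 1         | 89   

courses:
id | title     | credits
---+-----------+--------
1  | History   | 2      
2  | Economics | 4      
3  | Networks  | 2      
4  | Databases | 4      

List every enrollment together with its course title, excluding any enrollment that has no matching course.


INNER JOIN keeps only enrollments rows whose course_id matches an id in courses. Walk through each enrollment:
  - enrollment 1 (Pete): course_id=3 -> matches Networks
  - enrollment 2 (Uma): course_id=4 -> matches Databases
  - enrollment 3 (Alice): course_id=2 -> matches Economics
  - enrollment 4 (Dana): course_id=4 -> matches Databases
  - enrollment 5 (Wendy): course_id=1 -> matches History
  - enrollment 6 (Carol): course_id=1 -> matches History
  - enrollment 7 (Jack): course_id=NULL, no match -> dropped
  - enrollment 8 (Tina): course_id=1 -> matches History
So 1 of 8 rows is dropped.

SQL:
SELECT a.student, b.title AS course
FROM enrollments a
INNER JOIN courses b ON a.course_id = b.id

Result:
student | course   
--------+----------
Pete    | Networks 
Uma     | Databases
Alice   | Economics
Dana    | Databases
Wendy   | History  
Carol   | History  
Tina    | History  


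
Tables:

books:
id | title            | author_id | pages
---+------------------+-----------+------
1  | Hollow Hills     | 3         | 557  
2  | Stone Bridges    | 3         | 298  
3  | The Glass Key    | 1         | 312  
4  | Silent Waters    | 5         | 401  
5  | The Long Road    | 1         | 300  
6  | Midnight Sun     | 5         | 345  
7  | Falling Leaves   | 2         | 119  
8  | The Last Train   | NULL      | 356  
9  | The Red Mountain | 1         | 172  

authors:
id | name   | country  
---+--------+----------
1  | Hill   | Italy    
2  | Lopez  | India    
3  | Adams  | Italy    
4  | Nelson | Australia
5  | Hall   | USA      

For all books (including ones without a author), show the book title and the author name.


LEFT JOIN keeps every row from books (the left table); where author_id has no match in authors, the author columns become NULL. Walk through each book:
  - book 1 (Hollow Hills): author_id=3 -> matches Adams
  - book 2 (Stone Bridges): author_id=3 -> matches Adams
  - book 3 (The Glass Key): author_id=1 -> matches Hill
  - book 4 (Silent Waters): author_id=5 -> matches Hall
  - book 5 (The Long Road): author_id=1 -> matches Hill
  - book 6 (Midnight Sun): author_id=5 -> matches Hall
  - book 7 (Falling Leaves): author_id=2 -> matches Lopez
  - book 8 (The Last Train): author_id=NULL, no match -> kept with NULL
  - book 9 (The Red Mountain): author_id=1 -> matches Hill
All 9 rows appear; 1 has NULL author.

SQL:
SELECT a.title, b.name AS author
FROM books a
LEFT JOIN authors b ON a.author_id = b.id

Result:
title            | author
-----------------+-------
Hollow Hills     | Adams 
Stone Bridges    | Adams 
The Glass Key    | Hill  
Silent Waters    | Hall  
The Long Road    | Hill  
Midnight Sun     | Hall  
Falling Leaves   | Lopez 
The Last Train   | NULL  
The Red Mountain | Hill  


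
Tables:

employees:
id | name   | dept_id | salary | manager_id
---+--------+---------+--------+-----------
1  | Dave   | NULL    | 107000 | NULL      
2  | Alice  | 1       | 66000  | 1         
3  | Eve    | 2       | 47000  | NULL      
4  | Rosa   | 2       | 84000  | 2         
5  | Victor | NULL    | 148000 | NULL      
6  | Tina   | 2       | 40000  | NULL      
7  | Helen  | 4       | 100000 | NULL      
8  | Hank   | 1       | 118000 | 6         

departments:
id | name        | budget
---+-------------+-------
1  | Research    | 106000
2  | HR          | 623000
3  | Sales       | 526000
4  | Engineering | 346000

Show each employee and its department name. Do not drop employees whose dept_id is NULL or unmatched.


LEFT JOIN keeps every row from employees (the left table); where dept_id has no match in departments, the department columns become NULL. Walk through each employee:
  - employee 1 (Dave): dept_id=NULL, no match -> kept with NULL
  - employee 2 (Alice): dept_id=1 -> matches Research
  - employee 3 (Eve): dept_id=2 -> matches HR
  - employee 4 (Rosa): dept_id=2 -> matches HR
  - employee 5 (Victor): dept_id=NULL, no match -> kept with NULL
  - employee 6 (Tina): dept_id=2 -> matches HR
  - employee 7 (Helen): dept_id=4 -> matches Engineering
  - employee 8 (Hank): dept_id=1 -> matches Research
All 8 rows appear; 2 have NULL department.

SQL:
SELECT a.name, b.name AS department
FROM employees a
LEFT JOIN departments b ON a.dept_id = b.id

Result:
name   | department 
-------+------------
Dave   | NULL       
Alice  | Research   
Eve    | HR         
Rosa   | HR         
Victor | NULL       
Tina   | HR         
Helen  | Engineering
Hank   | Research   


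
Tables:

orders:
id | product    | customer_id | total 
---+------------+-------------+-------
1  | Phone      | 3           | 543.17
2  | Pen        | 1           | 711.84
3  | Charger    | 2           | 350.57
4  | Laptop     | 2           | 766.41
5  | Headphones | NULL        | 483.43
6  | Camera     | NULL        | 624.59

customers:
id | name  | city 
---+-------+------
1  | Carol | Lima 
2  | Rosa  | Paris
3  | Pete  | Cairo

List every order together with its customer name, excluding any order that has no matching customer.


INNER JOIN keeps only orders rows whose customer_id matches an id in customers. Walk through each order:
  - order 1 (Phone): customer_id=3 -> matches Pete
  - order 2 (Pen): customer_id=1 -> matches Carol
  - order 3 (Charger): customer_id=2 -> matches Rosa
  - order 4 (Laptop): customer_id=2 -> matches Rosa
  - order 5 (Headphones): customer_id=NULL, no match -> dropped
  - order 6 (Camera): customer_id=NULL, no match -> dropped
So 2 of 6 rows are dropped.

SQL:
SELECT a.product, b.name AS customer
FROM orders a
INNER JOIN customers b ON a.customer_id = b.id

Result:
product | customer
--------+---------
Phone   | Pete    
Pen     | Carol   
Charger | Rosa    
Laptop  | Rosa    


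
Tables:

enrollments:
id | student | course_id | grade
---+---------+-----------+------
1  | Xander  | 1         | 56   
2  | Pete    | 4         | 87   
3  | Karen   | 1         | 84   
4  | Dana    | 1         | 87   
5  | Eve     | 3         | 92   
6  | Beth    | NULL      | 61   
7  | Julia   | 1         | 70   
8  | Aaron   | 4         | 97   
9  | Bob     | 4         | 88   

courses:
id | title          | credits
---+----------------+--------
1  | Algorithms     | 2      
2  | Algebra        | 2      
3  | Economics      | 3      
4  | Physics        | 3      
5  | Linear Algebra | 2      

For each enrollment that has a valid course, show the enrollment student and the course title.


INNER JOIN keeps only enrollments rows whose course_id matches an id in courses. Walk through each enrollment:
  - enrollment 1 (Xander): course_id=1 -> matches Algorithms
  - enrollment 2 (Pete): course_id=4 -> matches Physics
  - enrollment 3 (Karen): course_id=1 -> matches Algorithms
  - enrollment 4 (Dana): course_id=1 -> matches Algorithms
  - enrollment 5 (Eve): course_id=3 -> matches Economics
  - enrollment 6 (Beth): course_id=NULL, no match -> dropped
  - enrollment 7 (Julia): course_id=1 -> matches Algorithms
  - enrollment 8 (Aaron): course_id=4 -> matches Physics
  - enrollment 9 (Bob): course_id=4 -> matches Physics
So 1 of 9 rows is dropped.

SQL:
SELECT a.student, b.title AS course
FROM enrollments a
INNER JOIN courses b ON a.course_id = b.id

Result:
student | course    
--------+-----------
Xander  | Algorithms
Pete    | Physics   
Karen   | Algorithms
Dana    | Algorithms
Eve     | Economics 
Julia   | Algorithms
Aaron   | Physics   
Bob     | Physics   


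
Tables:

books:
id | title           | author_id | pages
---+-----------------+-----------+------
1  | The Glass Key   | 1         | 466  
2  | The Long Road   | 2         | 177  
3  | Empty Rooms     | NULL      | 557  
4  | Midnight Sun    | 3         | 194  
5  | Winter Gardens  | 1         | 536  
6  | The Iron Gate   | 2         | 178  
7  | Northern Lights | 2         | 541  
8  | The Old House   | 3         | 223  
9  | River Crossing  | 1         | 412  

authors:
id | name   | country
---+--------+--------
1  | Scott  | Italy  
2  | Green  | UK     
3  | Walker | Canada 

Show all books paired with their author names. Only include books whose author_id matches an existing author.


INNER JOIN keeps only books rows whose author_id matches an id in authors. Walk through each book:
  - book 1 (The Glass Key): author_id=1 -> matches Scott
  - book 2 (The Long Road): author_id=2 -> matches Green
  - book 3 (Empty Rooms): author_id=NULL, no match -> dropped
  - book 4 (Midnight Sun): author_id=3 -> matches Walker
  - book 5 (Winter Gardens): author_id=1 -> matches Scott
  - book 6 (The Iron Gate): author_id=2 -> matches Green
  - book 7 (Northern Lights): author_id=2 -> matches Green
  - book 8 (The Old House): author_id=3 -> matches Walker
  - book 9 (River Crossing): author_id=1 -> matches Scott
So 1 of 9 rows is dropped.

SQL:
SELECT a.title, b.name AS author
FROM books a
INNER JOIN authors b ON a.author_id = b.id

Result:
title           | author
----------------+-------
The Glass Key   | Scott 
The Long Road   | Green 
Midnight Sun    | Walker
Winter Gardens  | Scott 
The Iron Gate   | Green 
Northern Lights | Green 
The Old House   | Walker
River Crossing  | Scott 


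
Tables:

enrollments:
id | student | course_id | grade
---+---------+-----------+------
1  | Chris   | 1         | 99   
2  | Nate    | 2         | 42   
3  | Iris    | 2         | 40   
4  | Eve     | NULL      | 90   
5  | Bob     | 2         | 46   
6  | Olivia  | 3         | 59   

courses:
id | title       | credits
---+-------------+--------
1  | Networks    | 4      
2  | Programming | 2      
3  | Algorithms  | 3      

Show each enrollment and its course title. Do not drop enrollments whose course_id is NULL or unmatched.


LEFT JOIN keeps every row from enrollments (the left table); where course_id has no match in courses, the course columns become NULL. Walk through each enrollment:
  - enrollment 1 (Chris): course_id=1 -> matches Networks
  - enrollment 2 (Nate): course_id=2 -> matches Programming
  - enrollment 3 (Iris): course_id=2 -> matches Programming
  - enrollment 4 (Eve): course_id=NULL, no match -> kept with NULL
  - enrollment 5 (Bob): course_id=2 -> matches Programming
  - enrollment 6 (Olivia): course_id=3 -> matches Algorithms
All 6 rows appear; 1 has NULL course.

SQL:
SELECT a.student, b.title AS course
FROM enrollments a
LEFT JOIN courses b ON a.course_id = b.id

Result:
student | course     
--------+------------
Chris   | Networks   
Nate    | Programming
Iris    | Programming
Eve     | NULL       
Bob     | Programming
Olivia  | Algorithms 


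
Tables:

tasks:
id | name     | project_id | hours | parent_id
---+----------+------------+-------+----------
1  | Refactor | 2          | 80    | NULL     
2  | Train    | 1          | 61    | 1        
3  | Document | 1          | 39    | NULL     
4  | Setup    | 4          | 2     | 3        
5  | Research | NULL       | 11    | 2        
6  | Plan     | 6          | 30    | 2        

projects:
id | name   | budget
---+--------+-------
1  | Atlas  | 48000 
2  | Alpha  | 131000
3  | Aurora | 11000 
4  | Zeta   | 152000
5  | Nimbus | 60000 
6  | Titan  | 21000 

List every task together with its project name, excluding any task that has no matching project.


INNER JOIN keeps only tasks rows whose project_id matches an id in projects. Walk through each task:
  - task 1 (Refactor): project_id=2 -> matches Alpha
  - task 2 (Train): project_id=1 -> matches Atlas
  - task 3 (Document): project_id=1 -> matches Atlas
  - task 4 (Setup): project_id=4 -> matches Zeta
  - task 5 (Research): project_id=NULL, no match -> dropped
  - task 6 (Plan): project_id=6 -> matches Titan
So 1 of 6 rows is dropped.

SQL:
SELECT a.name, b.name AS project
FROM tasks a
INNER JOIN projects b ON a.project_id = b.id

Result:
name     | project
---------+--------
Refactor | Alpha  
Train    | Atlas  
Document | Atlas  
Setup    | Zeta   
Plan     | Titan  


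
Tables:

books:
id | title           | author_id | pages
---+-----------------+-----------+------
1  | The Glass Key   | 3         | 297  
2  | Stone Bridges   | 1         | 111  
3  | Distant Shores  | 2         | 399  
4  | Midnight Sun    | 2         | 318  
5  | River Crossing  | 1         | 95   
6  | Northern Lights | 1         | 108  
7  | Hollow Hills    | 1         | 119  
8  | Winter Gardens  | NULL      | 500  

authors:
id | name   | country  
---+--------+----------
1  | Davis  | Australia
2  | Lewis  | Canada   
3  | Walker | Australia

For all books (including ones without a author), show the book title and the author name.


LEFT JOIN keeps every row from books (the left table); where author_id has no match in authors, the author columns become NULL. Walk through each book:
  - book 1 (The Glass Key): author_id=3 -> matches Walker
  - book 2 (Stone Bridges): author_id=1 -> matches Davis
  - book 3 (Distant Shores): author_id=2 -> matches Lewis
  - book 4 (Midnight Sun): author_id=2 -> matches Lewis
  - book 5 (River Crossing): author_id=1 -> matches Davis
  - book 6 (Northern Lights): author_id=1 -> matches Davis
  - book 7 (Hollow Hills): author_id=1 -> matches Davis
  - book 8 (Winter Gardens): author_id=NULL, no match -> kept with NULL
All 8 rows appear; 1 has NULL author.

SQL:
SELECT a.title, b.name AS author
FROM books a
LEFT JOIN authors b ON a.author_id = b.id

Result:
title           | author
----------------+-------
The Glass Key   | Walker
Stone Bridges   | Davis 
Distant Shores  | Lewis 
Midnight Sun    | Lewis 
River Crossing  | Davis 
Northern Lights | Davis 
Hollow Hills    | Davis 
Winter Gardens  | NULL  


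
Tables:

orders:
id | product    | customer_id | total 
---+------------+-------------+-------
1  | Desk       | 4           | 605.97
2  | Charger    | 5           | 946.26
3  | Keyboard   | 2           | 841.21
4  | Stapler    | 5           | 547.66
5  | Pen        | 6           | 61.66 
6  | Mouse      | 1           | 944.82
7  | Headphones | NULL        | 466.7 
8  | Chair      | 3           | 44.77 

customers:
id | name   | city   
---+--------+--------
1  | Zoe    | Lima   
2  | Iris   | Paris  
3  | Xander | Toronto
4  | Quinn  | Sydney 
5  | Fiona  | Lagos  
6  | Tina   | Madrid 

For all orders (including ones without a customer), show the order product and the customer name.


LEFT JOIN keeps every row from orders (the left table); where customer_id has no match in customers, the customer columns become NULL. Walk through each order:
  - order 1 (Desk): customer_id=4 -> matches Quinn
  - order 2 (Charger): customer_id=5 -> matches Fiona
  - order 3 (Keyboard): customer_id=2 -> matches Iris
  - order 4 (Stapler): customer_id=5 -> matches Fiona
  - order 5 (Pen): customer_id=6 -> matches Tina
  - order 6 (Mouse): customer_id=1 -> matches Zoe
  - order 7 (Headphones): customer_id=NULL, no match -> kept with NULL
  - order 8 (Chair): customer_id=3 -> matches Xander
All 8 rows appear; 1 has NULL customer.

SQL:
SELECT a.product, b.name AS customer
FROM orders a
LEFT JOIN customers b ON a.customer_id = b.id

Result:
product    | customer
-----------+---------
Desk       | Quinn   
Charger    | Fiona   
Keyboard   | Iris    
Stapler    | Fiona   
Pen        | Tina    
Mouse      | Zoe     
Headphones | NULL    
Chair      | Xander  


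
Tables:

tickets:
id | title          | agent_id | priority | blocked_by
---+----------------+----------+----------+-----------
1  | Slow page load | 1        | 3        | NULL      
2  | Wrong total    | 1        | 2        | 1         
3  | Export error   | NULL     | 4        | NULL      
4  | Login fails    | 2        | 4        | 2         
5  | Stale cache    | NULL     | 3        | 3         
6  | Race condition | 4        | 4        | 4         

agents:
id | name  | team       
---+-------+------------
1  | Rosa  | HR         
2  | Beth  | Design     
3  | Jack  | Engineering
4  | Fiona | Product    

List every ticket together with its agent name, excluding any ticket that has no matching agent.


INNER JOIN keeps only tickets rows whose agent_id matches an id in agents. Walk through each ticket:
  - ticket 1 (Slow page load): agent_id=1 -> matches Rosa
  - ticket 2 (Wrong total): agent_id=1 -> matches Rosa
  - ticket 3 (Export error): agent_id=NULL, no match -> dropped
  - ticket 4 (Login fails): agent_id=2 -> matches Beth
  - ticket 5 (Stale cache): agent_id=NULL, no match -> dropped
  - ticket 6 (Race condition): agent_id=4 -> matches Fiona
So 2 of 6 rows are dropped.

SQL:
SELECT a.title, b.name AS agent
FROM tickets a
INNER JOIN agents b ON a.agent_id = b.id

Result:
title          | agent
---------------+------
Slow page load | Rosa 
Wrong total    | Rosa 
Login fails    | Beth 
Race condition | Fiona


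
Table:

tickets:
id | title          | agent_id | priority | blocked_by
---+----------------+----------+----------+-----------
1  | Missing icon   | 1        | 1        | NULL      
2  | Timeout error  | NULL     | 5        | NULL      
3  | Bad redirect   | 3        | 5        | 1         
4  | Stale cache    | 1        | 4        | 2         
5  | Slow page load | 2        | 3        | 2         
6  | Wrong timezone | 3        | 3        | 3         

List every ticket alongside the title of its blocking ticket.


This is a self-join: tickets is joined to a second copy of itself, matching each row's blocked_by to another row's id. Use LEFT JOIN so rows with blocked_by=NULL are kept.
  - ticket 1 (Missing icon): blocked_by=NULL -> NULL
  - ticket 2 (Timeout error): blocked_by=NULL -> NULL
  - ticket 3 (Bad redirect): blocked_by=1 -> Missing icon
  - ticket 4 (Stale cache): blocked_by=2 -> Timeout error
  - ticket 5 (Slow page load): blocked_by=2 -> Timeout error
  - ticket 6 (Wrong timezone): blocked_by=3 -> Bad redirect

SQL:
SELECT a.title AS item, b.title AS blocked_by
FROM tickets a
LEFT JOIN tickets b ON a.blocked_by = b.id

Result:
item           | blocked_by   
---------------+--------------
Missing icon   | NULL         
Timeout error  | NULL         
Bad redirect   | Missing icon 
Stale cache    | Timeout error
Slow page load | Timeout error
Wrong timezone | Bad redirect 


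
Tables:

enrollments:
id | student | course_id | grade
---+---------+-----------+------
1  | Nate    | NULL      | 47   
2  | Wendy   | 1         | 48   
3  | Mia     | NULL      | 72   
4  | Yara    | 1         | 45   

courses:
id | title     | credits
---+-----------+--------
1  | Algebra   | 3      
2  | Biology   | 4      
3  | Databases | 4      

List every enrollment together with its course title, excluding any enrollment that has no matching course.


INNER JOIN keeps only enrollments rows whose course_id matches an id in courses. Walk through each enrollment:
  - enrollment 1 (Nate): course_id=NULL, no match -> dropped
  - enrollment 2 (Wendy): course_id=1 -> matches Algebra
  - enrollment 3 (Mia): course_id=NULL, no match -> dropped
  - enrollment 4 (Yara): course_id=1 -> matches Algebra
So 2 of 4 rows are dropped.

SQL:
SELECT a.student, b.title AS course
FROM enrollments a
INNER JOIN courses b ON a.course_id = b.id

Result:
student | course 
--------+--------
Wendy   | Algebra
Yara    | Algebra


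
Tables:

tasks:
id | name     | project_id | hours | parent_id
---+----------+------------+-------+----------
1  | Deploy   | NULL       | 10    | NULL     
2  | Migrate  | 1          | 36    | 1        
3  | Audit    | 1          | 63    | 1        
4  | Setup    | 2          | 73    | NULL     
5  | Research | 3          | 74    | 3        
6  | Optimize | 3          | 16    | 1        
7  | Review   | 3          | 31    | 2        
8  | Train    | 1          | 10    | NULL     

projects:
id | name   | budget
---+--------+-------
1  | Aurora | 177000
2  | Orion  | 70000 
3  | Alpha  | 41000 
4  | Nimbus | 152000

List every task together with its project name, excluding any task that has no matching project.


INNER JOIN keeps only tasks rows whose project_id matches an id in projects. Walk through each task:
  - task 1 (Deploy): project_id=NULL, no match -> dropped
  - task 2 (Migrate): project_id=1 -> matches Aurora
  - task 3 (Audit): project_id=1 -> matches Aurora
  - task 4 (Setup): project_id=2 -> matches Orion
  - task 5 (Research): project_id=3 -> matches Alpha
  - task 6 (Optimize): project_id=3 -> matches Alpha
  - task 7 (Review): project_id=3 -> matches Alpha
  - task 8 (Train): project_id=1 -> matches Aurora
So 1 of 8 rows is dropped.

SQL:
SELECT a.name, b.name AS project
FROM tasks a
INNER JOIN projects b ON a.project_id = b.id

Result:
name     | project
---------+--------
Migrate  | Aurora 
Audit    | Aurora 
Setup    | Orion  
Research | Alpha  
Optimize | Alpha  
Review   | Alpha  
Train    | Aurora 


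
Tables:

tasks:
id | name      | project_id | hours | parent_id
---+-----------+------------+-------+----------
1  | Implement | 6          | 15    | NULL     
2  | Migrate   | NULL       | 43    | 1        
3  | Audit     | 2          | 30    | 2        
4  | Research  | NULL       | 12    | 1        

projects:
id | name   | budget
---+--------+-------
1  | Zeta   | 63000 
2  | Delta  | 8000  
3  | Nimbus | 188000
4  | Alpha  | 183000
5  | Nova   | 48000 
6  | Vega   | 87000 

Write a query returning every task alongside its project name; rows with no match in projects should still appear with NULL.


LEFT JOIN keeps every row from tasks (the left table); where project_id has no match in projects, the project columns become NULL. Walk through each task:
  - task 1 (Implement): project_id=6 -> matches Vega
  - task 2 (Migrate): project_id=NULL, no match -> kept with NULL
  - task 3 (Audit): project_id=2 -> matches Delta
  - task 4 (Research): project_id=NULL, no match -> kept with NULL
All 4 rows appear; 2 have NULL project.

SQL:
SELECT a.name, b.name AS project
FROM tasks a
LEFT JOIN projects b ON a.project_id = b.id

Result:
name      | project
----------+--------
Implement | Vega   
Migrate   | NULL   
Audit     | Delta  
Research  | NULL   


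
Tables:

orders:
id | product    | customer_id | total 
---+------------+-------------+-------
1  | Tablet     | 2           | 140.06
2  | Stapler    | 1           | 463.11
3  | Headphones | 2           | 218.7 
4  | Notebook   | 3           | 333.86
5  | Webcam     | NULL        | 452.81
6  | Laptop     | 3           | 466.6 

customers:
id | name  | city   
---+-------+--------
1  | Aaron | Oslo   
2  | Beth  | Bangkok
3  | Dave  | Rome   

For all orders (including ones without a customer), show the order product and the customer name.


LEFT JOIN keeps every row from orders (the left table); where customer_id has no match in customers, the customer columns become NULL. Walk through each order:
  - order 1 (Tablet): customer_id=2 -> matches Beth
  - order 2 (Stapler): customer_id=1 -> matches Aaron
  - order 3 (Headphones): customer_id=2 -> matches Beth
  - order 4 (Notebook): customer_id=3 -> matches Dave
  - order 5 (Webcam): customer_id=NULL, no match -> kept with NULL
  - order 6 (Laptop): customer_id=3 -> matches Dave
All 6 rows appear; 1 has NULL customer.

SQL:
SELECT a.product, b.name AS customer
FROM orders a
LEFT JOIN customers b ON a.customer_id = b.id

Result:
product    | customer
-----------+---------
Tablet     | Beth    
Stapler    | Aaron   
Headphones | Beth    
Notebook   | Dave    
Webcam     | NULL    
Laptop     | Dave    


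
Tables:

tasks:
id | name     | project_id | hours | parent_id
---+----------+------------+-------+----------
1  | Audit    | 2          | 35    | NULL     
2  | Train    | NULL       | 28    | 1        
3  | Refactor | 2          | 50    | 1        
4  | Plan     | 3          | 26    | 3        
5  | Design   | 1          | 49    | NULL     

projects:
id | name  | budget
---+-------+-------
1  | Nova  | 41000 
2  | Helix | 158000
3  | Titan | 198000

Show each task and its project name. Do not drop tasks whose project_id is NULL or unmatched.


LEFT JOIN keeps every row from tasks (the left table); where project_id has no match in projects, the project columns become NULL. Walk through each task:
  - task 1 (Audit): project_id=2 -> matches Helix
  - task 2 (Train): project_id=NULL, no match -> kept with NULL
  - task 3 (Refactor): project_id=2 -> matches Helix
  - task 4 (Plan): project_id=3 -> matches Titan
  - task 5 (Design): project_id=1 -> matches Nova
All 5 rows appear; 1 has NULL project.

SQL:
SELECT a.name, b.name AS project
FROM tasks a
LEFT JOIN projects b ON a.project_id = b.id

Result:
name     | project
---------+--------
Audit    | Helix  
Train    | NULL   
Refactor | Helix  
Plan     | Titan  
Design   | Nova   


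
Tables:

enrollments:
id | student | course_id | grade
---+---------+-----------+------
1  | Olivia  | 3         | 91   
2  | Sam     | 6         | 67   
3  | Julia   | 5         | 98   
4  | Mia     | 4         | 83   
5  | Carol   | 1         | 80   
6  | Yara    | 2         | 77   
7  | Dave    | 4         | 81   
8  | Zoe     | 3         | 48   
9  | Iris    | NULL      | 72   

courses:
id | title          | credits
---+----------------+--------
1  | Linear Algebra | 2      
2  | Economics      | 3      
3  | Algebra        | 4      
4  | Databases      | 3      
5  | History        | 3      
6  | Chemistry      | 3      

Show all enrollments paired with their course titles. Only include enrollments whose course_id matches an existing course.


INNER JOIN keeps only enrollments rows whose course_id matches an id in courses. Walk through each enrollment:
  - enrollment 1 (Olivia): course_id=3 -> matches Algebra
  - enrollment 2 (Sam): course_id=6 -> matches Chemistry
  - enrollment 3 (Julia): course_id=5 -> matches History
  - enrollment 4 (Mia): course_id=4 -> matches Databases
  - enrollment 5 (Carol): course_id=1 -> matches Linear Algebra
  - enrollment 6 (Yara): course_id=2 -> matches Economics
  - enrollment 7 (Dave): course_id=4 -> matches Databases
  - enrollment 8 (Zoe): course_id=3 -> matches Algebra
  - enrollment 9 (Iris): course_id=NULL, no match -> dropped
So 1 of 9 rows is dropped.

SQL:
SELECT a.student, b.title AS course
FROM enrollments a
INNER JOIN courses b ON a.course_id = b.id

Result:
student | course        
--------+---------------
Olivia  | Algebra       
Sam     | Chemistry     
Julia   | History       
Mia     | Databases     
Carol   | Linear Algebra
Yara    | Economics     
Dave    | Databases     
Zoe     | Algebra       


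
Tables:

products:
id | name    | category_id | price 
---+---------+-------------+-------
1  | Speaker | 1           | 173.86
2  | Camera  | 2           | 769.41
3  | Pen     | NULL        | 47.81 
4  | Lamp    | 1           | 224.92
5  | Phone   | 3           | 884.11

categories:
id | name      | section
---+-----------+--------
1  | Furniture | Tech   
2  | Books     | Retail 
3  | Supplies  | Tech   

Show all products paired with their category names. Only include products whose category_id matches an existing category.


INNER JOIN keeps only products rows whose category_id matches an id in categories. Walk through each product:
  - product 1 (Speaker): category_id=1 -> matches Furniture
  - product 2 (Camera): category_id=2 -> matches Books
  - product 3 (Pen): category_id=NULL, no match -> dropped
  - product 4 (Lamp): category_id=1 -> matches Furniture
  - product 5 (Phone): category_id=3 -> matches Supplies
So 1 of 5 rows is dropped.

SQL:
SELECT a.name, b.name AS category
FROM products a
INNER JOIN categories b ON a.category_id = b.id

Result:
name    | category 
--------+----------
Speaker | Furniture
Camera  | Books    
Lamp    | Furniture
Phone   | Supplies 


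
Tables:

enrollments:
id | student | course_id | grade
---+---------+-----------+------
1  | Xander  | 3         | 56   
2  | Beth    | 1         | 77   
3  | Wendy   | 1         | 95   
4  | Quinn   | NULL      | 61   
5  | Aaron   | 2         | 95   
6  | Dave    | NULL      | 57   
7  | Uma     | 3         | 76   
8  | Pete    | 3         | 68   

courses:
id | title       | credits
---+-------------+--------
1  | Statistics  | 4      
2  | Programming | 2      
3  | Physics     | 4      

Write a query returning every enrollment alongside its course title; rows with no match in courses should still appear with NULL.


LEFT JOIN keeps every row from enrollments (the left table); where course_id has no match in courses, the course columns become NULL. Walk through each enrollment:
  - enrollment 1 (Xander): course_id=3 -> matches Physics
  - enrollment 2 (Beth): course_id=1 -> matches Statistics
  - enrollment 3 (Wendy): course_id=1 -> matches Statistics
  - enrollment 4 (Quinn): course_id=NULL, no match -> kept with NULL
  - enrollment 5 (Aaron): course_id=2 -> matches Programming
  - enrollment 6 (Dave): course_id=NULL, no match -> kept with NULL
  - enrollment 7 (Uma): course_id=3 -> matches Physics
  - enrollment 8 (Pete): course_id=3 -> matches Physics
All 8 rows appear; 2 have NULL course.

SQL:
SELECT a.student, b.title AS course
FROM enrollments a
LEFT JOIN courses b ON a.course_id = b.id

Result:
student | course     
--------+------------
Xander  | Physics    
Beth    | Statistics 
Wendy   | Statistics 
Quinn   | NULL       
Aaron   | Programming
Dave    | NULL       
Uma     | Physics    
Pete    | Physics    


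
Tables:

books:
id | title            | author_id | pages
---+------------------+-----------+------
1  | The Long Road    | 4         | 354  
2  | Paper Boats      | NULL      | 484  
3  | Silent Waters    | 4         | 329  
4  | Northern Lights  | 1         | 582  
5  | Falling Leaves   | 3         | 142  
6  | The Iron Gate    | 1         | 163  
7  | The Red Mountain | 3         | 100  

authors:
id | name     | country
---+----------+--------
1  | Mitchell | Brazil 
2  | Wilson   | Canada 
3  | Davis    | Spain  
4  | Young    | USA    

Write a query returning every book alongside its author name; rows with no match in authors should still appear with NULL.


LEFT JOIN keeps every row from books (the left table); where author_id has no match in authors, the author columns become NULL. Walk through each book:
  - book 1 (The Long Road): author_id=4 -> matches Young
  - book 2 (Paper Boats): author_id=NULL, no match -> kept with NULL
  - book 3 (Silent Waters): author_id=4 -> matches Young
  - book 4 (Northern Lights): author_id=1 -> matches Mitchell
  - book 5 (Falling Leaves): author_id=3 -> matches Davis
  - book 6 (The Iron Gate): author_id=1 -> matches Mitchell
  - book 7 (The Red Mountain): author_id=3 -> matches Davis
All 7 rows appear; 1 has NULL author.

SQL:
SELECT a.title, b.name AS author
FROM books a
LEFT JOIN authors b ON a.author_id = b.id

Result:
title            | author  
-----------------+---------
The Long Road    | Young   
Paper Boats      | NULL    
Silent Waters    | Young   
Northern Lights  | Mitchell
Falling Leaves   | Davis   
The Iron Gate    | Mitchell
The Red Mountain | Davis   


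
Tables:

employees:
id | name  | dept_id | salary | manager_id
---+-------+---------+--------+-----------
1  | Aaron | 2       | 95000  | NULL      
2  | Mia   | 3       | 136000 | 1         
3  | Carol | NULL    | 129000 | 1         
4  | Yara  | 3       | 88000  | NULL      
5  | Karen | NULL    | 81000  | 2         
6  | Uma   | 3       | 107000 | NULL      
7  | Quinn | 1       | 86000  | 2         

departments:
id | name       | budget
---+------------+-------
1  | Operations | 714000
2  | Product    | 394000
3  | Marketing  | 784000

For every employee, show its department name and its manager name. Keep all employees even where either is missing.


Two LEFT JOINs from the same base table employees: one to departments via dept_id, one to employees itself via manager_id. Both are LEFT so every employee is preserved.
Match against departments:
  - employee 1 (Aaron): dept_id=2 -> matches Product
  - employee 2 (Mia): dept_id=3 -> matches Marketing
  - employee 3 (Carol): dept_id=NULL, no match -> kept with NULL
  - employee 4 (Yara): dept_id=3 -> matches Marketing
  - employee 5 (Karen): dept_id=NULL, no match -> kept with NULL
  - employee 6 (Uma): dept_id=3 -> matches Marketing
  - employee 7 (Quinn): dept_id=1 -> matches Operations
Match against employees (self):
  - employee 1 (Aaron): manager_id=NULL -> NULL
  - employee 2 (Mia): manager_id=1 -> Aaron
  - employee 3 (Carol): manager_id=1 -> Aaron
  - employee 4 (Yara): manager_id=NULL -> NULL
  - employee 5 (Karen): manager_id=2 -> Mia
  - employee 6 (Uma): manager_id=NULL -> NULL
  - employee 7 (Quinn): manager_id=2 -> Mia

SQL:
SELECT a.name, b.name AS department, c.name AS manager
FROM employees a
LEFT JOIN departments b ON a.dept_id = b.id
LEFT JOIN employees c ON a.manager_id = c.id

Result:
name  | department | manager
------+------------+--------
Aaron | Product    | NULL   
Mia   | Marketing  | Aaron  
Carol | NULL       | Aaron  
Yara  | Marketing  | NULL   
Karen | NULL       | Mia    
Uma   | Marketing  | NULL   
Quinn | Operations | Mia    


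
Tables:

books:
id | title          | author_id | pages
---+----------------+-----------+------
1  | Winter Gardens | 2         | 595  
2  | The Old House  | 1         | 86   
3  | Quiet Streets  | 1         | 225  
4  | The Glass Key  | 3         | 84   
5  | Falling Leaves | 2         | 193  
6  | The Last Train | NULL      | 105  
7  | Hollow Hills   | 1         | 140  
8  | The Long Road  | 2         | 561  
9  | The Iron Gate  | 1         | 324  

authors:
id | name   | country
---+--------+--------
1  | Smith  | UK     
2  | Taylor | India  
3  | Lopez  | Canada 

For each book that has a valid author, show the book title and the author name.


INNER JOIN keeps only books rows whose author_id matches an id in authors. Walk through each book:
  - book 1 (Winter Gardens): author_id=2 -> matches Taylor
  - book 2 (The Old House): author_id=1 -> matches Smith
  - book 3 (Quiet Streets): author_id=1 -> matches Smith
  - book 4 (The Glass Key): author_id=3 -> matches Lopez
  - book 5 (Falling Leaves): author_id=2 -> matches Taylor
  - book 6 (The Last Train): author_id=NULL, no match -> dropped
  - book 7 (Hollow Hills): author_id=1 -> matches Smith
  - book 8 (The Long Road): author_id=2 -> matches Taylor
  - book 9 (The Iron Gate): author_id=1 -> matches Smith
So 1 of 9 rows is dropped.

SQL:
SELECT a.title, b.name AS author
FROM books a
INNER JOIN authors b ON a.author_id = b.id

Result:
title          | author
---------------+-------
Winter Gardens | Taylor
The Old House  | Smith 
Quiet Streets  | Smith 
The Glass Key  | Lopez 
Falling Leaves | Taylor
Hollow Hills   | Smith 
The Long Road  | Taylor
The Iron Gate  | Smith 


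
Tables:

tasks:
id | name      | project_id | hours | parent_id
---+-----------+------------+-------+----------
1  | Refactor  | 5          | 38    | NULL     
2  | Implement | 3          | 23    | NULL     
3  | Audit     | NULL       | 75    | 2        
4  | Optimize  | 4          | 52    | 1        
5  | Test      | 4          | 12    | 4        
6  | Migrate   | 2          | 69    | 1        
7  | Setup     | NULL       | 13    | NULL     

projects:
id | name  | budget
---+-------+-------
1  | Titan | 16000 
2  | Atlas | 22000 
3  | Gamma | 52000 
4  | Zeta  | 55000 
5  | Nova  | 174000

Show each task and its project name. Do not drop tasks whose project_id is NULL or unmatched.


LEFT JOIN keeps every row from tasks (the left table); where project_id has no match in projects, the project columns become NULL. Walk through each task:
  - task 1 (Refactor): project_id=5 -> matches Nova
  - task 2 (Implement): project_id=3 -> matches Gamma
  - task 3 (Audit): project_id=NULL, no match -> kept with NULL
  - task 4 (Optimize): project_id=4 -> matches Zeta
  - task 5 (Test): project_id=4 -> matches Zeta
  - task 6 (Migrate): project_id=2 -> matches Atlas
  - task 7 (Setup): project_id=NULL, no match -> kept with NULL
All 7 rows appear; 2 have NULL project.

SQL:
SELECT a.name, b.name AS project
FROM tasks a
LEFT JOIN projects b ON a.project_id = b.id

Result:
name      | project
----------+--------
Refactor  | Nova   
Implement | Gamma  
Audit     | NULL   
Optimize  | Zeta   
Test      | Zeta   
Migrate   | Atlas  
Setup     | NULL   


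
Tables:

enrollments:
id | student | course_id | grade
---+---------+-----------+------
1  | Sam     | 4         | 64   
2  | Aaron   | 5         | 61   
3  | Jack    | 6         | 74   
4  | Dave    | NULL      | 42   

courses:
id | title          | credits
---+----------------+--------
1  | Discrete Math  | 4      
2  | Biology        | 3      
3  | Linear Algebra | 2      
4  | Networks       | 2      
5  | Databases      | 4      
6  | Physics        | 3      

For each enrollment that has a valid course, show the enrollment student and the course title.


INNER JOIN keeps only enrollments rows whose course_id matches an id in courses. Walk through each enrollment:
  - enrollment 1 (Sam): course_id=4 -> matches Networks
  - enrollment 2 (Aaron): course_id=5 -> matches Databases
  - enrollment 3 (Jack): course_id=6 -> matches Physics
  - enrollment 4 (Dave): course_id=NULL, no match -> dropped
So 1 of 4 rows is dropped.

SQL:
SELECT a.student, b.title AS course
FROM enrollments a
INNER JOIN courses b ON a.course_id = b.id

Result:
student | course   
--------+----------
Sam     | Networks 
Aaron   | Databases
Jack    | Physics  


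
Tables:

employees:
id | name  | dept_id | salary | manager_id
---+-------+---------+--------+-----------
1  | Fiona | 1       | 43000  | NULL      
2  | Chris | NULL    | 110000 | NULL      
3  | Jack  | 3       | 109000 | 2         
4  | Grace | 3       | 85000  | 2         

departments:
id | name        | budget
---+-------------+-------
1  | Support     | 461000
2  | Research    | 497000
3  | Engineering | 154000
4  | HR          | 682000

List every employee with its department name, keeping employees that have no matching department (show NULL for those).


LEFT JOIN keeps every row from employees (the left table); where dept_id has no match in departments, the department columns become NULL. Walk through each employee:
  - employee 1 (Fiona): dept_id=1 -> matches Support
  - employee 2 (Chris): dept_id=NULL, no match -> kept with NULL
  - employee 3 (Jack): dept_id=3 -> matches Engineering
  - employee 4 (Grace): dept_id=3 -> matches Engineering
All 4 rows appear; 1 has NULL department.

SQL:
SELECT a.name, b.name AS department
FROM employees a
LEFT JOIN departments b ON a.dept_id = b.id

Result:
name  | department 
------+------------
Fiona | Support    
Chris | NULL       
Jack  | Engineering
Grace | Engineering


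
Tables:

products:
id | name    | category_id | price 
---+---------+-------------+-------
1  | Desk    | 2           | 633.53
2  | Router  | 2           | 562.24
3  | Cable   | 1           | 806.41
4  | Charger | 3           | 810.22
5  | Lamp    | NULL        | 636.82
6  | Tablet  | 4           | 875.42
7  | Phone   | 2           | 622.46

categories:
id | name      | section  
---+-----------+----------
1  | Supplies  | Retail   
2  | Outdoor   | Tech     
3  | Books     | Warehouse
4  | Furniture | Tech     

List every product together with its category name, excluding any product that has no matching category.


INNER JOIN keeps only products rows whose category_id matches an id in categories. Walk through each product:
  - product 1 (Desk): category_id=2 -> matches Outdoor
  - product 2 (Router): category_id=2 -> matches Outdoor
  - product 3 (Cable): category_id=1 -> matches Supplies
  - product 4 (Charger): category_id=3 -> matches Books
  - product 5 (Lamp): category_id=NULL, no match -> dropped
  - product 6 (Tablet): category_id=4 -> matches Furniture
  - product 7 (Phone): category_id=2 -> matches Outdoor
So 1 of 7 rows is dropped.

SQL:
SELECT a.name, b.name AS category
FROM products a
INNER JOIN categories b ON a.category_id = b.id

Result:
name    | category 
--------+----------
Desk    | Outdoor  
Router  | Outdoor  
Cable   | Supplies 
Charger | Books    
Tablet  | Furniture
Phone   | Outdoor  


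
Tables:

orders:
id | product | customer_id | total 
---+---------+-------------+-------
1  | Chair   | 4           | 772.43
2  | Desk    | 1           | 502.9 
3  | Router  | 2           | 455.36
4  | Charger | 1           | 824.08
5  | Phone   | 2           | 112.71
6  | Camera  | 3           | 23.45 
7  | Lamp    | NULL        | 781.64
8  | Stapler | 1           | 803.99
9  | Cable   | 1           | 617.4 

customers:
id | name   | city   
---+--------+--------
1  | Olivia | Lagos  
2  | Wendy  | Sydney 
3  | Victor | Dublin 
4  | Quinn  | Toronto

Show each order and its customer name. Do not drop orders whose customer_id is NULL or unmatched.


LEFT JOIN keeps every row from orders (the left table); where customer_id has no match in customers, the customer columns become NULL. Walk through each order:
  - order 1 (Chair): customer_id=4 -> matches Quinn
  - order 2 (Desk): customer_id=1 -> matches Olivia
  - order 3 (Router): customer_id=2 -> matches Wendy
  - order 4 (Charger): customer_id=1 -> matches Olivia
  - order 5 (Phone): customer_id=2 -> matches Wendy
  - order 6 (Camera): customer_id=3 -> matches Victor
  - order 7 (Lamp): customer_id=NULL, no match -> kept with NULL
  - order 8 (Stapler): customer_id=1 -> matches Olivia
  - order 9 (Cable): customer_id=1 -> matches Olivia
All 9 rows appear; 1 has NULL customer.

SQL:
SELECT a.product, b.name AS customer
FROM orders a
LEFT JOIN customers b ON a.customer_id = b.id

Result:
product | customer
--------+---------
Chair   | Quinn   
Desk    | Olivia  
Router  | Wendy   
Charger | Olivia  
Phone   | Wendy   
Camera  | Victor  
Lamp    | NULL    
Stapler | Olivia  
Cable   | Olivia  
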